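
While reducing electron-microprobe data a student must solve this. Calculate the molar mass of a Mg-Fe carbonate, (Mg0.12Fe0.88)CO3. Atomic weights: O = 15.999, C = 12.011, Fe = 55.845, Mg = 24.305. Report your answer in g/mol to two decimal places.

112.07 g/mol

Mg: 0.12 × 24.305 = 2.9166
Fe: 0.88 × 55.845 = 49.1436
C: 1 × 12.011 = 12.0110
O: 3 × 15.999 = 47.9970
Summing the contributions gives the formula mass.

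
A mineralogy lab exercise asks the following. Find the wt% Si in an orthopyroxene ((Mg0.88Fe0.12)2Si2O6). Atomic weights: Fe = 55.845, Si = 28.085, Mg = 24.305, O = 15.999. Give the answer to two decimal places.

26.96 weight percent

Molar mass of (Mg0.88Fe0.12)2Si2O6: 1.76×24.305 + 0.24×55.845 + 2×28.085 + 6×15.999 = 208.344 g/mol.
Mass of Si per formula unit: 2 × 28.085 = 56.170 g.
Weight fraction Si = 56.170 / 208.344 = 0.2696.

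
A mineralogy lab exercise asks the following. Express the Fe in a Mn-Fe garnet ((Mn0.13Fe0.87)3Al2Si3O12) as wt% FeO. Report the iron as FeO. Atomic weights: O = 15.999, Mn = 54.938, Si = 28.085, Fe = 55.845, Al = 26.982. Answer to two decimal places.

Formula mass = 497.388 g/mol.
2.61 Fe → 2.6100 mol FeO per formula unit; M(FeO) = 71.844, so FeO mass = 187.513 g.
187.513/497.388 × 100 = 37.70 wt%.

37.70 wt%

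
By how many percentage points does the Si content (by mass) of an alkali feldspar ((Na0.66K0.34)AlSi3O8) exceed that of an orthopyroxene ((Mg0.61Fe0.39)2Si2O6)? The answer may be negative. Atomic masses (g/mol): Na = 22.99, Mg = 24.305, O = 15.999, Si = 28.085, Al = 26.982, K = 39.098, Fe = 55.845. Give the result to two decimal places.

6.55 percentage points

Si in (Na0.66K0.34)AlSi3O8: molar mass 267.696 g/mol; 3×28.085 = 84.255 g → 31.47 wt%.
Si in (Mg0.61Fe0.39)2Si2O6: molar mass 225.375 g/mol; 2×28.085 = 56.170 g → 24.92 wt%.
Difference = 31.47 − 24.92 = 6.55 percentage points.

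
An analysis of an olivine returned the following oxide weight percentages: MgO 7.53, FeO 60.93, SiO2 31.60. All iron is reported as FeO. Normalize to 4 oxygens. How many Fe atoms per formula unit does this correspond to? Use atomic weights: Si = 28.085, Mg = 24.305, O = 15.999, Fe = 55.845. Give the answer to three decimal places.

7.53 wt% MgO ÷ 40.304 g/mol = 0.18683 mol, giving 0.18683 Mg and 0.18683 O.
60.93 wt% FeO ÷ 71.844 g/mol = 0.84809 mol, giving 0.84809 Fe and 0.84809 O.
31.60 wt% SiO2 ÷ 60.083 g/mol = 0.52594 mol, giving 0.52594 Si and 1.05188 O.
Oxygen sums to 2.08680; scaling by 4/2.08680 = 1.91681 puts the formula on 4 O.
Fe: 0.84809 × 1.91681 = 1.626 atoms per formula unit.

1.626 Fe apfu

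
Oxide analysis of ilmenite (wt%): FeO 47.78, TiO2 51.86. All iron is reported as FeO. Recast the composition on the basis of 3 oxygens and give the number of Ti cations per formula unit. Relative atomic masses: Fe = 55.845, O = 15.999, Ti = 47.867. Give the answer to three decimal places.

FeO (M=71.844): mol = 0.66505; Fe = 0.66505, O = 0.66505.
TiO2 (M=79.865): mol = 0.64935; Ti = 0.64935, O = 1.29870.
ΣO = 1.96375; factor = 3/ΣO = 1.52769.
Ti apfu = 0.64935 × 1.52769 = 0.992.

0.992 Ti apfu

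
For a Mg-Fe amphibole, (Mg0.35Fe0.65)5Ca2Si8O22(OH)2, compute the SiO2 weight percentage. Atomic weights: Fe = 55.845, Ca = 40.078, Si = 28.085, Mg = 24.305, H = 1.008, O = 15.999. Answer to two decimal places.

52.54 wt%

M((Mg0.35Fe0.65)5Ca2Si8O22(OH)2) = 914.858 g/mol; M(SiO2) = 60.083 g/mol.
Moles SiO2 per formula unit = 8 Si ÷ 1 = 8.0000.
SiO2 fraction = (8.0000 × 60.083) / 914.858 = 480.664/914.858 = 0.5254.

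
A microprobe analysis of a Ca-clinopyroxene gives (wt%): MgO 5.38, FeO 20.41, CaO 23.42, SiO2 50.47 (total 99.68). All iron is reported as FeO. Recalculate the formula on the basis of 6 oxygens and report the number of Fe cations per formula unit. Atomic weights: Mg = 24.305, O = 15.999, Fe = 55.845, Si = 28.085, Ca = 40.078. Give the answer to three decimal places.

MgO: 5.38/40.304 = 0.13349 mol → 0.13349 mol Mg, 0.13349 mol O.
FeO: 20.41/71.844 = 0.28409 mol → 0.28409 mol Fe, 0.28409 mol O.
CaO: 23.42/56.077 = 0.41764 mol → 0.41764 mol Ca, 0.41764 mol O.
SiO2: 50.47/60.083 = 0.84000 mol → 0.84000 mol Si, 1.68000 mol O.
Total oxygen = 2.51522 mol. Normalization factor = 6/2.51522 = 2.38548.
Fe per 6 O = 0.28409 × 2.38548 = 0.678.

0.678 Fe apfu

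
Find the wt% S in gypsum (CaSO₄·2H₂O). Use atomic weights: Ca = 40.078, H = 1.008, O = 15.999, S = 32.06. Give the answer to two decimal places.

18.62 wt%

M(CaSO₄·2H₂O) = 172.164 g/mol.
S contributes 1 × 32.06 = 32.060 g per mole.
32.060/172.164 = 0.1862 → 18.62%.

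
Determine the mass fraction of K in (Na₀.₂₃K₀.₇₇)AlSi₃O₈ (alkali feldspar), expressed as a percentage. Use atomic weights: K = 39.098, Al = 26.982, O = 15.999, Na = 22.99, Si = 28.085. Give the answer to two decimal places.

10.96 mass %

Molar mass of (Na₀.₂₃K₀.₇₇)AlSi₃O₈: 0.23·22.99 + 0.77·39.098 + 1·26.982 + 3·28.085 + 8·15.999 = 274.622 g/mol.
Mass of K per formula unit: 0.77 × 39.098 = 30.105 g.
Weight fraction K = 30.105 / 274.622 = 0.1096.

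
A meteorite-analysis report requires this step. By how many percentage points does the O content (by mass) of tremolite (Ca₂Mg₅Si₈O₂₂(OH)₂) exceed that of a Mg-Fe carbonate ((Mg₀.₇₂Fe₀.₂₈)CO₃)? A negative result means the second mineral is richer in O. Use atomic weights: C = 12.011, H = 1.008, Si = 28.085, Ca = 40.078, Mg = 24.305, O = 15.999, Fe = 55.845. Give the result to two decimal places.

O in Ca₂Mg₅Si₈O₂₂(OH)₂: molar mass 812.353 g/mol; 24×15.999 = 383.976 g → 47.27 wt%.
O in (Mg₀.₇₂Fe₀.₂₈)CO₃: molar mass 93.144 g/mol; 3×15.999 = 47.997 g → 51.53 wt%.
Difference = 47.27 − 51.53 = -4.26 percentage points.

-4.26 percentage points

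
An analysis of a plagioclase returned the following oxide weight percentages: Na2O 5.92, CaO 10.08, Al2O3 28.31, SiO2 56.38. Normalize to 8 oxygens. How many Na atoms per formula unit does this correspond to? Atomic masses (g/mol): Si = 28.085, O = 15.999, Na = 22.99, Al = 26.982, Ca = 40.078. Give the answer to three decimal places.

Na2O (M=61.979): mol = 0.09552; Na = 0.19104, O = 0.09552.
CaO (M=56.077): mol = 0.17975; Ca = 0.17975, O = 0.17975.
Al2O3 (M=101.961): mol = 0.27766; Al = 0.55532, O = 0.83298.
SiO2 (M=60.083): mol = 0.93837; Si = 0.93837, O = 1.87674.
ΣO = 2.98499; factor = 8/ΣO = 2.68008.
Na apfu = 0.19104 × 2.68008 = 0.512.

0.512 Na apfu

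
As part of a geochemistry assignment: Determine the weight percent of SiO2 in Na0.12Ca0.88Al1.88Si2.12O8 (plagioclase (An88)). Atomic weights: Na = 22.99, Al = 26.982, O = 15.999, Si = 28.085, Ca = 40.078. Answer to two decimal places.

M(Na0.12Ca0.88Al1.88Si2.12O8) = 276.286 g/mol; M(SiO2) = 60.083 g/mol.
Moles SiO2 per formula unit = 2.12 Si ÷ 1 = 2.1200.
SiO2 fraction = (2.1200 × 60.083) / 276.286 = 127.376/276.286 = 0.4610.

46.10 wt%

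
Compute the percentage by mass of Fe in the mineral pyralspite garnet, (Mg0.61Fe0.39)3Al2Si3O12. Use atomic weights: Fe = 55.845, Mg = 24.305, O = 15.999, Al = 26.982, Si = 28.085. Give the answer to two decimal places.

14.85 mass %

Formula mass = 1.83*24.305 + 1.17*55.845 + 2*26.982 + 3*28.085 + 12*15.999 = 440.024 g/mol, of which 65.339 g is Fe.
So Fe makes up 65.339/440.024 = 0.1485 of the mass, i.e. 14.85%.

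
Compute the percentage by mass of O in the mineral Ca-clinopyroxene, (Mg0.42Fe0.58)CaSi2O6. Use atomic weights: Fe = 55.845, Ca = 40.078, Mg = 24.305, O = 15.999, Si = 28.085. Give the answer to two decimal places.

40.88 wt%

M((Mg0.42Fe0.58)CaSi2O6) = 234.840 g/mol.
O contributes 6 × 15.999 = 95.994 g per mole.
95.994/234.840 = 0.4088 → 40.88%.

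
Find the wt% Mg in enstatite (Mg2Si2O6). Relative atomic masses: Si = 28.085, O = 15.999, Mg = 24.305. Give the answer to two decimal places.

M(Mg2Si2O6) = 200.774 g/mol.
Mg contributes 2 × 24.305 = 48.610 g per mole.
48.610/200.774 = 0.2421 → 24.21%.

24.21 mass %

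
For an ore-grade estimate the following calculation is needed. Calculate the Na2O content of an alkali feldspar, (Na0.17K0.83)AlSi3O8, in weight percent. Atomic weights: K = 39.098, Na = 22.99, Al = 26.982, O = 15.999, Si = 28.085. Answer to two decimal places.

1.91 wt%

Formula mass = 275.589 g/mol.
0.17 Na → 0.0850 mol Na2O per formula unit; M(Na2O) = 61.979, so Na2O mass = 5.268 g.
5.268/275.589 × 100 = 1.91 wt%.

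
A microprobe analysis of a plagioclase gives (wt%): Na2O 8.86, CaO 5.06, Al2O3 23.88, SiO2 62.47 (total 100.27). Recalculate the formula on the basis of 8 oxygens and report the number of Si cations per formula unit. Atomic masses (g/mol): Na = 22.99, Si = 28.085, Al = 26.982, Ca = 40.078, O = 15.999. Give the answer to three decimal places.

Na2O (M=61.979): mol = 0.14295; Na = 0.28590, O = 0.14295.
CaO (M=56.077): mol = 0.09023; Ca = 0.09023, O = 0.09023.
Al2O3 (M=101.961): mol = 0.23421; Al = 0.46842, O = 0.70263.
SiO2 (M=60.083): mol = 1.03973; Si = 1.03973, O = 2.07946.
ΣO = 3.01527; factor = 8/ΣO = 2.65316.
Si apfu = 1.03973 × 2.65316 = 2.759.

2.759 Si apfu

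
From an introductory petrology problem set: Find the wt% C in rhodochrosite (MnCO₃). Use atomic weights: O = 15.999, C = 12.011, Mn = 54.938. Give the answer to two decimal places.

Formula mass = 1·54.938 + 1·12.011 + 3·15.999 = 114.946 g/mol, of which 12.011 g is C.
So C makes up 12.011/114.946 = 0.1045 of the mass, i.e. 10.45%.

10.45 weight percent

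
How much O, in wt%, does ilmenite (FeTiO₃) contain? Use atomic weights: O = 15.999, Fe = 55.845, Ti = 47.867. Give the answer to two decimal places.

31.64 wt%

Formula mass = 1×55.845 + 1×47.867 + 3×15.999 = 151.709 g/mol, of which 47.997 g is O.
So O makes up 47.997/151.709 = 0.3164 of the mass, i.e. 31.64%.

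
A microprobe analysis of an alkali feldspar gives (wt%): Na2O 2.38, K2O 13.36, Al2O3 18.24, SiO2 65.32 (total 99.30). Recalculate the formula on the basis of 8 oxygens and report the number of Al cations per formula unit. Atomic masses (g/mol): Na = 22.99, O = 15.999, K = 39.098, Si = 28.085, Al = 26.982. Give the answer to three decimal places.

Na2O: 2.38/61.979 = 0.03840 mol → 0.07680 mol Na, 0.03840 mol O.
K2O: 13.36/94.195 = 0.14183 mol → 0.28366 mol K, 0.14183 mol O.
Al2O3: 18.24/101.961 = 0.17889 mol → 0.35778 mol Al, 0.53667 mol O.
SiO2: 65.32/60.083 = 1.08716 mol → 1.08716 mol Si, 2.17432 mol O.
Total oxygen = 2.89122 mol. Normalization factor = 8/2.89122 = 2.76700.
Al per 8 O = 0.35778 × 2.76700 = 0.990.

0.990 Al apfu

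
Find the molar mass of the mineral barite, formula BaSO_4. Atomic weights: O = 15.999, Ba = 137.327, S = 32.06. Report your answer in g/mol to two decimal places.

The formula mass is the sum 1(137.327) + 1(32.06) + 4(15.999).

233.38 g/mol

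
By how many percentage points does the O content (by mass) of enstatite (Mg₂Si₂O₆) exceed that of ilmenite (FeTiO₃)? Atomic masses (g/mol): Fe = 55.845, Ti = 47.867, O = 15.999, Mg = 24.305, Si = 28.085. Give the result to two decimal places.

First mineral: 95.994 g O in 200.774 g formula = 47.81 wt% O.
Second mineral: 47.997 g O in 151.709 g formula = 31.64 wt% O.
47.81% − 31.64% gives a difference of 16.17 percentage points.

16.17 percentage points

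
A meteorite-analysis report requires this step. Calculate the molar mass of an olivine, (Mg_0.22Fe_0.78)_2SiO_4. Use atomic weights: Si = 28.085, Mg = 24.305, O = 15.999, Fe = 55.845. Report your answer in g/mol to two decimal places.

189.89 g/mol

Mg: 0.44 × 24.305 = 10.6942
Fe: 1.56 × 55.845 = 87.1182
Si: 1 × 28.085 = 28.0850
O: 4 × 15.999 = 63.9960
Summing the contributions gives the formula mass.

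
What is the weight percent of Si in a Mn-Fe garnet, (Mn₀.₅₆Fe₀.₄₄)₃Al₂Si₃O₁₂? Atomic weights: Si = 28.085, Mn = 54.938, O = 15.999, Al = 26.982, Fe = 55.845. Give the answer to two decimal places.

Formula mass = 1.68*54.938 + 1.32*55.845 + 2*26.982 + 3*28.085 + 12*15.999 = 496.218 g/mol, of which 84.255 g is Si.
So Si makes up 84.255/496.218 = 0.1698 of the mass, i.e. 16.98%.

16.98 mass %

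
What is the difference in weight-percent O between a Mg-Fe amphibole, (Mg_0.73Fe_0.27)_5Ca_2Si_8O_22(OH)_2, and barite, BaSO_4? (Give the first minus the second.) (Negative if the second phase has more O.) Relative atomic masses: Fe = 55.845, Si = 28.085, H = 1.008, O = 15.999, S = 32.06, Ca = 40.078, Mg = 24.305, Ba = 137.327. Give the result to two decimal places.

M((Mg_0.73Fe_0.27)_5Ca_2Si_8O_22(OH)_2) = 854.932 g/mol, so wt% O = 383.976/854.932 × 100 = 44.91%.
M(BaSO_4) = 233.383 g/mol, so wt% O = 63.996/233.383 × 100 = 27.42%.
44.91 − 27.42 = 17.49 pp.

17.49 percentage points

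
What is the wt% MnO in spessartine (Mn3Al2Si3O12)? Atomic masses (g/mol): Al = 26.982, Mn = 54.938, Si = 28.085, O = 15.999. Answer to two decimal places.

Formula mass = 495.021 g/mol.
3 Mn → 3.0000 mol MnO per formula unit; M(MnO) = 70.937, so MnO mass = 212.811 g.
212.811/495.021 × 100 = 42.99 wt%.

42.99 wt%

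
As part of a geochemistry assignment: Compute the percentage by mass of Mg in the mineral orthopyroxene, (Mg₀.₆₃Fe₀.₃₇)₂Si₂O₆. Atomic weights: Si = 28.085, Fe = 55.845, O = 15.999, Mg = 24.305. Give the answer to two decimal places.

13.66 weight percent

Formula mass = 1.26*24.305 + 0.74*55.845 + 2*28.085 + 6*15.999 = 224.114 g/mol, of which 30.624 g is Mg.
So Mg makes up 30.624/224.114 = 0.1366 of the mass, i.e. 13.66%.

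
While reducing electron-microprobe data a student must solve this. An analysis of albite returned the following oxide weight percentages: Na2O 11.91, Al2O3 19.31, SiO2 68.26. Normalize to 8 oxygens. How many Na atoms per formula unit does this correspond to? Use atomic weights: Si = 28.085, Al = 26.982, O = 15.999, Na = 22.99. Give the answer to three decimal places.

Na2O (M=61.979): mol = 0.19216; Na = 0.38432, O = 0.19216.
Al2O3 (M=101.961): mol = 0.18939; Al = 0.37878, O = 0.56817.
SiO2 (M=60.083): mol = 1.13610; Si = 1.13610, O = 2.27220.
ΣO = 3.03253; factor = 8/ΣO = 2.63806.
Na apfu = 0.38432 × 2.63806 = 1.014.

1.014 Na apfu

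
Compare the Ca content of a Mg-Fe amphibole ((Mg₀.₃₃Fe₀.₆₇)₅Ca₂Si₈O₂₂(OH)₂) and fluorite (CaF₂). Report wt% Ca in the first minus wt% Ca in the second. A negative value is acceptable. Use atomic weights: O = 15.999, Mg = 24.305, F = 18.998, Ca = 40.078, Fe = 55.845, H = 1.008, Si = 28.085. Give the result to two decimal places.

-42.60 percentage points

M((Mg₀.₃₃Fe₀.₆₇)₅Ca₂Si₈O₂₂(OH)₂) = 918.012 g/mol, so wt% Ca = 80.156/918.012 × 100 = 8.73%.
M(CaF₂) = 78.074 g/mol, so wt% Ca = 40.078/78.074 × 100 = 51.33%.
8.73 − 51.33 = -42.60 pp.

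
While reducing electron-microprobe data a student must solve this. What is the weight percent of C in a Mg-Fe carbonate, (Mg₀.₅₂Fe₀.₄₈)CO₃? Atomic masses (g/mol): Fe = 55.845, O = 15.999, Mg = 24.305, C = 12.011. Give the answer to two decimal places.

Molar mass of (Mg₀.₅₂Fe₀.₄₈)CO₃: 0.52·24.305 + 0.48·55.845 + 1·12.011 + 3·15.999 = 99.452 g/mol.
Mass of C per formula unit: 1 × 12.011 = 12.011 g.
Weight fraction C = 12.011 / 99.452 = 0.1208.

12.08 wt%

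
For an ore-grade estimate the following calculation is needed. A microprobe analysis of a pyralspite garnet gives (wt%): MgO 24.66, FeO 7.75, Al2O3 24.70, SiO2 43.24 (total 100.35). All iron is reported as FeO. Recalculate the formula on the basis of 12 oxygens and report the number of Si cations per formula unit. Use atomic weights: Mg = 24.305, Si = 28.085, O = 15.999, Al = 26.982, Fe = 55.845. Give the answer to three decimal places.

MgO (M=40.304): mol = 0.61185; Mg = 0.61185, O = 0.61185.
FeO (M=71.844): mol = 0.10787; Fe = 0.10787, O = 0.10787.
Al2O3 (M=101.961): mol = 0.24225; Al = 0.48450, O = 0.72675.
SiO2 (M=60.083): mol = 0.71967; Si = 0.71967, O = 1.43934.
ΣO = 2.88581; factor = 12/ΣO = 4.15828.
Si apfu = 0.71967 × 4.15828 = 2.993.

2.993 Si apfu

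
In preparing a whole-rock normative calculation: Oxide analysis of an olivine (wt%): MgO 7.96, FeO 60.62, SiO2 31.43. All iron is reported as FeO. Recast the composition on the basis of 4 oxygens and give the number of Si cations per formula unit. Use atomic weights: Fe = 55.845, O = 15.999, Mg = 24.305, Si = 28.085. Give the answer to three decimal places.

MgO: 7.96/40.304 = 0.19750 mol → 0.19750 mol Mg, 0.19750 mol O.
FeO: 60.62/71.844 = 0.84377 mol → 0.84377 mol Fe, 0.84377 mol O.
SiO2: 31.43/60.083 = 0.52311 mol → 0.52311 mol Si, 1.04622 mol O.
Total oxygen = 2.08749 mol. Normalization factor = 4/2.08749 = 1.91618.
Si per 4 O = 0.52311 × 1.91618 = 1.002.

1.002 Si apfu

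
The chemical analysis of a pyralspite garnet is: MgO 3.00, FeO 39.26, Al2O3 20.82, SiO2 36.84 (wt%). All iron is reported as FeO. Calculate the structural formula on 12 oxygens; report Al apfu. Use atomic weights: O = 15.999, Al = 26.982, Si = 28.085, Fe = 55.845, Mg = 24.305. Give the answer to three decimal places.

1.992 Al apfu

MgO (M=40.304): mol = 0.07443; Mg = 0.07443, O = 0.07443.
FeO (M=71.844): mol = 0.54646; Fe = 0.54646, O = 0.54646.
Al2O3 (M=101.961): mol = 0.20420; Al = 0.40840, O = 0.61260.
SiO2 (M=60.083): mol = 0.61315; Si = 0.61315, O = 1.22630.
ΣO = 2.45979; factor = 12/ΣO = 4.87847.
Al apfu = 0.40840 × 4.87847 = 1.992.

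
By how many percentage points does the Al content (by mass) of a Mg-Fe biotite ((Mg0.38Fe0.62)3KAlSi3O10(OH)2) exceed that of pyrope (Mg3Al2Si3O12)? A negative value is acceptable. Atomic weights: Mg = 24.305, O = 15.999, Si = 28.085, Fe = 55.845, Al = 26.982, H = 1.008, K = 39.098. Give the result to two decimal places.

Al in (Mg0.38Fe0.62)3KAlSi3O10(OH)2: molar mass 475.918 g/mol; 1×26.982 = 26.982 g → 5.67 wt%.
Al in Mg3Al2Si3O12: molar mass 403.122 g/mol; 2×26.982 = 53.964 g → 13.39 wt%.
Difference = 5.67 − 13.39 = -7.72 percentage points.

-7.72 percentage points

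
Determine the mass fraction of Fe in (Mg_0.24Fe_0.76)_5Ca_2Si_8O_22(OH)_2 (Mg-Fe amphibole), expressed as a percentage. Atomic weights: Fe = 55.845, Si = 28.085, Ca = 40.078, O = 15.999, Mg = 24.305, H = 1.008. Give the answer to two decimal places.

Molar mass of (Mg_0.24Fe_0.76)_5Ca_2Si_8O_22(OH)_2: 1.20×24.305 + 3.80×55.845 + 2×40.078 + 8×28.085 + 24×15.999 + 2×1.008 = 932.205 g/mol.
Mass of Fe per formula unit: 3.80 × 55.845 = 212.211 g.
Weight fraction Fe = 212.211 / 932.205 = 0.2276.

22.76 weight percent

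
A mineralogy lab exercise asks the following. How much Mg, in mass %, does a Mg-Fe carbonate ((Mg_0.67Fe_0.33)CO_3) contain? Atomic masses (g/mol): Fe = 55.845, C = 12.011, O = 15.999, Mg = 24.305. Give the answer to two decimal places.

17.19 mass %

Molar mass of (Mg_0.67Fe_0.33)CO_3: 0.67*24.305 + 0.33*55.845 + 1*12.011 + 3*15.999 = 94.721 g/mol.
Mass of Mg per formula unit: 0.67 × 24.305 = 16.284 g.
Weight fraction Mg = 16.284 / 94.721 = 0.1719.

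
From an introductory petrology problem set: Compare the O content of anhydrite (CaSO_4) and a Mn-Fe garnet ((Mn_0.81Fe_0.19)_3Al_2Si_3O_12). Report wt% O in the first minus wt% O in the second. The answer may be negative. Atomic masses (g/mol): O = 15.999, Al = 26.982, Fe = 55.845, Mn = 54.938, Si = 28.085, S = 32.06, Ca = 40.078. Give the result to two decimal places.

8.27 percentage points

First mineral: 63.996 g O in 136.134 g formula = 47.01 wt% O.
Second mineral: 191.988 g O in 495.538 g formula = 38.74 wt% O.
47.01% − 38.74% gives a difference of 8.27 percentage points.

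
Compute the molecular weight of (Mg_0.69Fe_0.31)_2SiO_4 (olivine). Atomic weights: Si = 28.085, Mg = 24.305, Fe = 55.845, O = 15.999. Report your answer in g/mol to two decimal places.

160.25 g/mol

M = 1.38×24.305 + 0.62×55.845 + 1×28.085 + 4×15.999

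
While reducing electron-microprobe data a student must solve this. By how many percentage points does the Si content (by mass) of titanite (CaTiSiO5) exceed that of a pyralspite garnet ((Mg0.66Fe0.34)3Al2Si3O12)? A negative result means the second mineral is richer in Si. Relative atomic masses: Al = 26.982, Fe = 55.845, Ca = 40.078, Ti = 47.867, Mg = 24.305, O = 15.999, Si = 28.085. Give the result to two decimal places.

-5.03 percentage points

First mineral: 28.085 g Si in 196.025 g formula = 14.33 wt% Si.
Second mineral: 84.255 g Si in 435.293 g formula = 19.36 wt% Si.
14.33% − 19.36% gives a difference of -5.03 percentage points.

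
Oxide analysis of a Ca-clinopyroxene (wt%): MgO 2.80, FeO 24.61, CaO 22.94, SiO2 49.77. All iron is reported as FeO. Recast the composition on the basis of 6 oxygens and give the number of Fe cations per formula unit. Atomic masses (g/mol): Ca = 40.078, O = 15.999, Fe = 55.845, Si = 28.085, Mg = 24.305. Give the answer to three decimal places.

0.829 Fe apfu

2.80 wt% MgO ÷ 40.304 g/mol = 0.06947 mol, giving 0.06947 Mg and 0.06947 O.
24.61 wt% FeO ÷ 71.844 g/mol = 0.34255 mol, giving 0.34255 Fe and 0.34255 O.
22.94 wt% CaO ÷ 56.077 g/mol = 0.40908 mol, giving 0.40908 Ca and 0.40908 O.
49.77 wt% SiO2 ÷ 60.083 g/mol = 0.82835 mol, giving 0.82835 Si and 1.65670 O.
Oxygen sums to 2.47780; scaling by 6/2.47780 = 2.42150 puts the formula on 6 O.
Fe: 0.34255 × 2.42150 = 0.829 atoms per formula unit.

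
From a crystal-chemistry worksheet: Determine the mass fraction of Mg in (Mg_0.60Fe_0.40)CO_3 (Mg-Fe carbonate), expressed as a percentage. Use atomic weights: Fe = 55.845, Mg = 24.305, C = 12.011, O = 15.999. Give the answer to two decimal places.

15.05 weight percent

M((Mg_0.60Fe_0.40)CO_3) = 96.929 g/mol.
Mg contributes 0.60 × 24.305 = 14.583 g per mole.
14.583/96.929 = 0.1505 → 15.05%.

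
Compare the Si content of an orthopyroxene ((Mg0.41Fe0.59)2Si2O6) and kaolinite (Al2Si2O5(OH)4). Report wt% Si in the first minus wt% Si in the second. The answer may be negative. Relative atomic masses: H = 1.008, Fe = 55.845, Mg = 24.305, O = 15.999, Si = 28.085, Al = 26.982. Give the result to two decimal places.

1.84 percentage points

First mineral: 56.170 g Si in 237.991 g formula = 23.60 wt% Si.
Second mineral: 56.170 g Si in 258.157 g formula = 21.76 wt% Si.
23.60% − 21.76% gives a difference of 1.84 percentage points.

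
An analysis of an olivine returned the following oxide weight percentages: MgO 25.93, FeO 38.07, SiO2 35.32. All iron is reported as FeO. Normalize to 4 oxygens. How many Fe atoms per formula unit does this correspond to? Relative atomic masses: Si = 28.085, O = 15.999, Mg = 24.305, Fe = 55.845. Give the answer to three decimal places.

0.902 Fe apfu

MgO: 25.93/40.304 = 0.64336 mol → 0.64336 mol Mg, 0.64336 mol O.
FeO: 38.07/71.844 = 0.52990 mol → 0.52990 mol Fe, 0.52990 mol O.
SiO2: 35.32/60.083 = 0.58785 mol → 0.58785 mol Si, 1.17570 mol O.
Total oxygen = 2.34896 mol. Normalization factor = 4/2.34896 = 1.70288.
Fe per 4 O = 0.52990 × 1.70288 = 0.902.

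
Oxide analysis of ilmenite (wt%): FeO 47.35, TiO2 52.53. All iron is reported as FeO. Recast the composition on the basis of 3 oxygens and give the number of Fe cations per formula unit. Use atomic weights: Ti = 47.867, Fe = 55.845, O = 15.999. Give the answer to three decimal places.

FeO: 47.35/71.844 = 0.65907 mol → 0.65907 mol Fe, 0.65907 mol O.
TiO2: 52.53/79.865 = 0.65773 mol → 0.65773 mol Ti, 1.31546 mol O.
Total oxygen = 1.97453 mol. Normalization factor = 3/1.97453 = 1.51935.
Fe per 3 O = 0.65907 × 1.51935 = 1.001.

1.001 Fe apfu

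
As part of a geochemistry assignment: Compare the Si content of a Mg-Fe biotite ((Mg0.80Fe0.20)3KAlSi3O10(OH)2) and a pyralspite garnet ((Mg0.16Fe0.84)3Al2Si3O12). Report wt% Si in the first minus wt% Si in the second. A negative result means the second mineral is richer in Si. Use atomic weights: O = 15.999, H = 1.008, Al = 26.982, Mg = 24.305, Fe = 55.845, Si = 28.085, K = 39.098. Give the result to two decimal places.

Si in (Mg0.80Fe0.20)3KAlSi3O10(OH)2: molar mass 436.178 g/mol; 3×28.085 = 84.255 g → 19.32 wt%.
Si in (Mg0.16Fe0.84)3Al2Si3O12: molar mass 482.603 g/mol; 3×28.085 = 84.255 g → 17.46 wt%.
Difference = 19.32 − 17.46 = 1.86 percentage points.

1.86 percentage points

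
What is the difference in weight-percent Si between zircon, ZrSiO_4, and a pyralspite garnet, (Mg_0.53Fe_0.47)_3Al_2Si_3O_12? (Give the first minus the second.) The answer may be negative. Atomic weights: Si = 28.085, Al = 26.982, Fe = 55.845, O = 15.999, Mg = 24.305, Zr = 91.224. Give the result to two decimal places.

-3.50 percentage points

Si in ZrSiO_4: molar mass 183.305 g/mol; 1×28.085 = 28.085 g → 15.32 wt%.
Si in (Mg_0.53Fe_0.47)_3Al_2Si_3O_12: molar mass 447.593 g/mol; 3×28.085 = 84.255 g → 18.82 wt%.
Difference = 15.32 − 18.82 = -3.50 percentage points.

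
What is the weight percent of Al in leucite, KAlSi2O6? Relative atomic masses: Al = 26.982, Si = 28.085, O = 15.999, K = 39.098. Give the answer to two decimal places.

Formula mass = 1*39.098 + 1*26.982 + 2*28.085 + 6*15.999 = 218.244 g/mol, of which 26.982 g is Al.
So Al makes up 26.982/218.244 = 0.1236 of the mass, i.e. 12.36%.

12.36 wt%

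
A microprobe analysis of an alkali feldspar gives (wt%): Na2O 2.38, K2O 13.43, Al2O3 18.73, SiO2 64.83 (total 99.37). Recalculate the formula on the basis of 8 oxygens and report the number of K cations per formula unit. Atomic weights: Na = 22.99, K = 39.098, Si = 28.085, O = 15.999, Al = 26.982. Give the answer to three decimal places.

Na2O (M=61.979): mol = 0.03840; Na = 0.07680, O = 0.03840.
K2O (M=94.195): mol = 0.14258; K = 0.28516, O = 0.14258.
Al2O3 (M=101.961): mol = 0.18370; Al = 0.36740, O = 0.55110.
SiO2 (M=60.083): mol = 1.07901; Si = 1.07901, O = 2.15802.
ΣO = 2.89010; factor = 8/ΣO = 2.76807.
K apfu = 0.28516 × 2.76807 = 0.789.

0.789 K apfu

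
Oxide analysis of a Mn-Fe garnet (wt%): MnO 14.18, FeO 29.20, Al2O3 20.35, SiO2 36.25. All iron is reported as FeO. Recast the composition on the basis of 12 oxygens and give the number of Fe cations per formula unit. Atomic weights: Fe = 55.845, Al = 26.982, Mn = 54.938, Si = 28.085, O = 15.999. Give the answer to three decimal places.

MnO: 14.18/70.937 = 0.19990 mol → 0.19990 mol Mn, 0.19990 mol O.
FeO: 29.20/71.844 = 0.40644 mol → 0.40644 mol Fe, 0.40644 mol O.
Al2O3: 20.35/101.961 = 0.19959 mol → 0.39918 mol Al, 0.59877 mol O.
SiO2: 36.25/60.083 = 0.60333 mol → 0.60333 mol Si, 1.20666 mol O.
Total oxygen = 2.41177 mol. Normalization factor = 12/2.41177 = 4.97560.
Fe per 12 O = 0.40644 × 4.97560 = 2.022.

2.022 Fe apfu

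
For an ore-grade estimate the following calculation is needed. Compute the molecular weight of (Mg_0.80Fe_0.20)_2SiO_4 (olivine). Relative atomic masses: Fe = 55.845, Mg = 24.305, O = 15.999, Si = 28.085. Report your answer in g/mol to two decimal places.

153.31 g/mol

Mg: 1.60 × 24.305 = 38.8880
Fe: 0.40 × 55.845 = 22.3380
Si: 1 × 28.085 = 28.0850
O: 4 × 15.999 = 63.9960
Summing the contributions gives the formula mass.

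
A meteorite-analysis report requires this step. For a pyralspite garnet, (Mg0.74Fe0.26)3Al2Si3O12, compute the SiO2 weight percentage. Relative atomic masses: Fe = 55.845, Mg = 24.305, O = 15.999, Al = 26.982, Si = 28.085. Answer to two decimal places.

Formula mass = 427.723 g/mol.
3 Si → 3.0000 mol SiO2 per formula unit; M(SiO2) = 60.083, so SiO2 mass = 180.249 g.
180.249/427.723 × 100 = 42.14 wt%.

42.14 wt%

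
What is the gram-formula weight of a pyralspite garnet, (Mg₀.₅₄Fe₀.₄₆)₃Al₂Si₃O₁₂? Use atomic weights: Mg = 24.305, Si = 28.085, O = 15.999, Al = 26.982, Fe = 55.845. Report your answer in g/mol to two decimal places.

M = 1.62·24.305 + 1.38·55.845 + 2·26.982 + 3·28.085 + 12·15.999

446.65 g/mol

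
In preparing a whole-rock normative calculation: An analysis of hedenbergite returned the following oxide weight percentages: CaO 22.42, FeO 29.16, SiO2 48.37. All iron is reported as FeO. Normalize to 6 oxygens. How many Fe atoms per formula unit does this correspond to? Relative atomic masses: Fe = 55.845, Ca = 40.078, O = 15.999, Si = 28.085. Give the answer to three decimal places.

CaO: 22.42/56.077 = 0.39981 mol → 0.39981 mol Ca, 0.39981 mol O.
FeO: 29.16/71.844 = 0.40588 mol → 0.40588 mol Fe, 0.40588 mol O.
SiO2: 48.37/60.083 = 0.80505 mol → 0.80505 mol Si, 1.61010 mol O.
Total oxygen = 2.41579 mol. Normalization factor = 6/2.41579 = 2.48366.
Fe per 6 O = 0.40588 × 2.48366 = 1.008.

1.008 Fe apfu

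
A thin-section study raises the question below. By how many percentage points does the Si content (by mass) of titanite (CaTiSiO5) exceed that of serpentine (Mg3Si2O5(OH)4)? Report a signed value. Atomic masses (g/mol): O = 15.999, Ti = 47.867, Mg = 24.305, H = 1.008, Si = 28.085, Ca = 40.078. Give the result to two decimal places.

M(CaTiSiO5) = 196.025 g/mol, so wt% Si = 28.085/196.025 × 100 = 14.33%.
M(Mg3Si2O5(OH)4) = 277.108 g/mol, so wt% Si = 56.170/277.108 × 100 = 20.27%.
14.33 − 20.27 = -5.94 pp.

-5.94 percentage points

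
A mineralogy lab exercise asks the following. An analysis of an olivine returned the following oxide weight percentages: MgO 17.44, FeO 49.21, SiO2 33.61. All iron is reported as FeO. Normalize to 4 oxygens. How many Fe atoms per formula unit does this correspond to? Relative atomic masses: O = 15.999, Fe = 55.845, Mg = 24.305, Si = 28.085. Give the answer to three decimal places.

1.225 Fe apfu

MgO (M=40.304): mol = 0.43271; Mg = 0.43271, O = 0.43271.
FeO (M=71.844): mol = 0.68496; Fe = 0.68496, O = 0.68496.
SiO2 (M=60.083): mol = 0.55939; Si = 0.55939, O = 1.11878.
ΣO = 2.23645; factor = 4/ΣO = 1.78855.
Fe apfu = 0.68496 × 1.78855 = 1.225.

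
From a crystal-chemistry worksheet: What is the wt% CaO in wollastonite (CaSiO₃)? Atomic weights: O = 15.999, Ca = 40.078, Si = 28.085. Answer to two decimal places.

48.28 wt%

Molar mass of CaSiO₃ = 1·40.078 + 1·28.085 + 3·15.999 = 116.160 g/mol.
Each formula unit contains 1 Ca, equivalent to 1/1 = 1.0000 mol CaO.
M(CaO) = 1×40.078 + 1×15.999 = 56.077 g/mol.
Mass of CaO per formula unit = 1.0000 × 56.077 = 56.077 g.
CaO wt% = 56.077 / 116.160 × 100 = 48.28%.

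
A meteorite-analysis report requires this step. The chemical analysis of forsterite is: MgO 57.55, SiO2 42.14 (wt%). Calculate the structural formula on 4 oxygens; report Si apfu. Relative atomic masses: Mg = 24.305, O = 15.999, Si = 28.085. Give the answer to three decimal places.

0.991 Si apfu

MgO: 57.55/40.304 = 1.42790 mol → 1.42790 mol Mg, 1.42790 mol O.
SiO2: 42.14/60.083 = 0.70136 mol → 0.70136 mol Si, 1.40272 mol O.
Total oxygen = 2.83062 mol. Normalization factor = 4/2.83062 = 1.41312.
Si per 4 O = 0.70136 × 1.41312 = 0.991.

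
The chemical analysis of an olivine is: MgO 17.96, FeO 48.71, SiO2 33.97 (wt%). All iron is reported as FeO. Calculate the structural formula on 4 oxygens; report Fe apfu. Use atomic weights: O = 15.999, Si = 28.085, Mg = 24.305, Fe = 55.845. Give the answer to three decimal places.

MgO (M=40.304): mol = 0.44561; Mg = 0.44561, O = 0.44561.
FeO (M=71.844): mol = 0.67800; Fe = 0.67800, O = 0.67800.
SiO2 (M=60.083): mol = 0.56538; Si = 0.56538, O = 1.13076.
ΣO = 2.25437; factor = 4/ΣO = 1.77433.
Fe apfu = 0.67800 × 1.77433 = 1.203.

1.203 Fe apfu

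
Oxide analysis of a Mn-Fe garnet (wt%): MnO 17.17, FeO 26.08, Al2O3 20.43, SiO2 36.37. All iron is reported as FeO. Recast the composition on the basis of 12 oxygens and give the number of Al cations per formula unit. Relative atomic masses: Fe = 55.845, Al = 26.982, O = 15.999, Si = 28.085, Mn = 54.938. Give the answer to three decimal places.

MnO: 17.17/70.937 = 0.24205 mol → 0.24205 mol Mn, 0.24205 mol O.
FeO: 26.08/71.844 = 0.36301 mol → 0.36301 mol Fe, 0.36301 mol O.
Al2O3: 20.43/101.961 = 0.20037 mol → 0.40074 mol Al, 0.60111 mol O.
SiO2: 36.37/60.083 = 0.60533 mol → 0.60533 mol Si, 1.21066 mol O.
Total oxygen = 2.41683 mol. Normalization factor = 12/2.41683 = 4.96518.
Al per 12 O = 0.40074 × 4.96518 = 1.990.

1.990 Al apfu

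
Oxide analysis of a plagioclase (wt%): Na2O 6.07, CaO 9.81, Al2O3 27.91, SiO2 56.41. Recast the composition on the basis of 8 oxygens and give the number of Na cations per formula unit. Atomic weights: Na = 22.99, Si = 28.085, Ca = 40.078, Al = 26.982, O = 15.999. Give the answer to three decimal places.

0.527 Na apfu

Na2O: 6.07/61.979 = 0.09794 mol → 0.19588 mol Na, 0.09794 mol O.
CaO: 9.81/56.077 = 0.17494 mol → 0.17494 mol Ca, 0.17494 mol O.
Al2O3: 27.91/101.961 = 0.27373 mol → 0.54746 mol Al, 0.82119 mol O.
SiO2: 56.41/60.083 = 0.93887 mol → 0.93887 mol Si, 1.87774 mol O.
Total oxygen = 2.97181 mol. Normalization factor = 8/2.97181 = 2.69196.
Na per 8 O = 0.19588 × 2.69196 = 0.527.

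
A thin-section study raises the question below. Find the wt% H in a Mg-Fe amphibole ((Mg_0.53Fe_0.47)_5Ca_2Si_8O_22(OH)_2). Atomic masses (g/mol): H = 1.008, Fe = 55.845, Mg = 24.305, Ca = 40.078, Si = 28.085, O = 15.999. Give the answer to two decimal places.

0.23 mass %

Formula mass = 2.65*24.305 + 2.35*55.845 + 2*40.078 + 8*28.085 + 24*15.999 + 2*1.008 = 886.472 g/mol, of which 2.016 g is H.
So H makes up 2.016/886.472 = 0.0023 of the mass, i.e. 0.23%.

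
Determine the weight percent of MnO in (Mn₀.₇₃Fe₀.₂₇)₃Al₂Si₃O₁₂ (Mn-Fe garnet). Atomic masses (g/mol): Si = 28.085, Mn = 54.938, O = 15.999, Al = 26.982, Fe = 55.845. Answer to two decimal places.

31.34 wt%

M((Mn₀.₇₃Fe₀.₂₇)₃Al₂Si₃O₁₂) = 495.756 g/mol; M(MnO) = 70.937 g/mol.
Moles MnO per formula unit = 2.19 Mn ÷ 1 = 2.1900.
MnO fraction = (2.1900 × 70.937) / 495.756 = 155.352/495.756 = 0.3134.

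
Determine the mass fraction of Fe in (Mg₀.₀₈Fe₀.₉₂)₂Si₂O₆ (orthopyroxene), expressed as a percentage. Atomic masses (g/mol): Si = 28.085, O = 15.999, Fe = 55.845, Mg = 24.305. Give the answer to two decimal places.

Molar mass of (Mg₀.₀₈Fe₀.₉₂)₂Si₂O₆: 0.16*24.305 + 1.84*55.845 + 2*28.085 + 6*15.999 = 258.808 g/mol.
Mass of Fe per formula unit: 1.84 × 55.845 = 102.755 g.
Weight fraction Fe = 102.755 / 258.808 = 0.3970.

39.70 weight percent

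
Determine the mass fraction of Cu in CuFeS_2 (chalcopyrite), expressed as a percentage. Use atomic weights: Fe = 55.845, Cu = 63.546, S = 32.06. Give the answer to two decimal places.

Formula mass = 1*63.546 + 1*55.845 + 2*32.06 = 183.511 g/mol, of which 63.546 g is Cu.
So Cu makes up 63.546/183.511 = 0.3463 of the mass, i.e. 34.63%.

34.63 mass %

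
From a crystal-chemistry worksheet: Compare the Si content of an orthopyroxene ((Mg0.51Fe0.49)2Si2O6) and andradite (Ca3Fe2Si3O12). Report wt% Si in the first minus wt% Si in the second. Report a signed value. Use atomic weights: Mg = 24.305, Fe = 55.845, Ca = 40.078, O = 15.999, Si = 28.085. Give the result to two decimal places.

M((Mg0.51Fe0.49)2Si2O6) = 231.683 g/mol, so wt% Si = 56.170/231.683 × 100 = 24.24%.
M(Ca3Fe2Si3O12) = 508.167 g/mol, so wt% Si = 84.255/508.167 × 100 = 16.58%.
24.24 − 16.58 = 7.66 pp.

7.66 percentage points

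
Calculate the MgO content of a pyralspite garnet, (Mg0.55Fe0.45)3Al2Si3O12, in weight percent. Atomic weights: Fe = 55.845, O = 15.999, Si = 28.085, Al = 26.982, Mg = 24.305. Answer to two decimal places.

14.92 wt%

Formula mass = 445.701 g/mol.
1.65 Mg → 1.6500 mol MgO per formula unit; M(MgO) = 40.304, so MgO mass = 66.502 g.
66.502/445.701 × 100 = 14.92 wt%.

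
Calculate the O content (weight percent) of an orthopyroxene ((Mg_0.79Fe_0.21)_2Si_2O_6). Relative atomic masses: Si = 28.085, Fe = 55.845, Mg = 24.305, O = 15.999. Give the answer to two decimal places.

44.85 weight percent

Molar mass of (Mg_0.79Fe_0.21)_2Si_2O_6: 1.58·24.305 + 0.42·55.845 + 2·28.085 + 6·15.999 = 214.021 g/mol.
Mass of O per formula unit: 6 × 15.999 = 95.994 g.
Weight fraction O = 95.994 / 214.021 = 0.4485.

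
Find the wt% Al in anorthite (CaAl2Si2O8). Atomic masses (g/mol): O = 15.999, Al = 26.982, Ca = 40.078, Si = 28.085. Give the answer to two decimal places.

Formula mass = 1·40.078 + 2·26.982 + 2·28.085 + 8·15.999 = 278.204 g/mol, of which 53.964 g is Al.
So Al makes up 53.964/278.204 = 0.1940 of the mass, i.e. 19.40%.

19.40 wt%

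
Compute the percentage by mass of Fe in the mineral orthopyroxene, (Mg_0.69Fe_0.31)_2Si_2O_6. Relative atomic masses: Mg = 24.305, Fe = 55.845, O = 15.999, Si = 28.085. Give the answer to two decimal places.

15.71 weight percent

M((Mg_0.69Fe_0.31)_2Si_2O_6) = 220.329 g/mol.
Fe contributes 0.62 × 55.845 = 34.624 g per mole.
34.624/220.329 = 0.1571 → 15.71%.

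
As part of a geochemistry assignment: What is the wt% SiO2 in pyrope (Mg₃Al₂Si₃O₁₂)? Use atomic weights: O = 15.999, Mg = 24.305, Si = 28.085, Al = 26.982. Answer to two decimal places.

44.71 wt%

M(Mg₃Al₂Si₃O₁₂) = 403.122 g/mol; M(SiO2) = 60.083 g/mol.
Moles SiO2 per formula unit = 3 Si ÷ 1 = 3.0000.
SiO2 fraction = (3.0000 × 60.083) / 403.122 = 180.249/403.122 = 0.4471.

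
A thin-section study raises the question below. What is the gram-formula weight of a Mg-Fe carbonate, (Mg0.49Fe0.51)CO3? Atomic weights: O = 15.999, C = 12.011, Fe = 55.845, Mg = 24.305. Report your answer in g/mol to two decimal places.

The formula mass is the sum 0.49·24.305 + 0.51·55.845 + 1·12.011 + 3·15.999.

100.40 g/mol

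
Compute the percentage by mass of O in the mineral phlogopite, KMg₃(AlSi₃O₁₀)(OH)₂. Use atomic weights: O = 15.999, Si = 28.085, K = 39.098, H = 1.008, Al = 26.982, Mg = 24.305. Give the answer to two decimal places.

46.01 wt%

Molar mass of KMg₃(AlSi₃O₁₀)(OH)₂: 1×39.098 + 3×24.305 + 1×26.982 + 3×28.085 + 12×15.999 + 2×1.008 = 417.254 g/mol.
Mass of O per formula unit: 12 × 15.999 = 191.988 g.
Weight fraction O = 191.988 / 417.254 = 0.4601.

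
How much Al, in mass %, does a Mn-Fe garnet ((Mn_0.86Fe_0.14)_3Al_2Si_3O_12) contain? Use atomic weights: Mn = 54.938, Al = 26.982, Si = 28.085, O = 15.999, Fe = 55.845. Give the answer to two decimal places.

Molar mass of (Mn_0.86Fe_0.14)_3Al_2Si_3O_12: 2.58*54.938 + 0.42*55.845 + 2*26.982 + 3*28.085 + 12*15.999 = 495.402 g/mol.
Mass of Al per formula unit: 2 × 26.982 = 53.964 g.
Weight fraction Al = 53.964 / 495.402 = 0.1089.

10.89 mass %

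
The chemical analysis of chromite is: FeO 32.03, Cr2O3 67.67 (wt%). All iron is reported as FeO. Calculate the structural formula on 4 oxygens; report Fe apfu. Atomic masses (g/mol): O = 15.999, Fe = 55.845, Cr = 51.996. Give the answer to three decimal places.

1.001 Fe apfu

FeO (M=71.844): mol = 0.44583; Fe = 0.44583, O = 0.44583.
Cr2O3 (M=151.989): mol = 0.44523; Cr = 0.89046, O = 1.33569.
ΣO = 1.78152; factor = 4/ΣO = 2.24527.
Fe apfu = 0.44583 × 2.24527 = 1.001.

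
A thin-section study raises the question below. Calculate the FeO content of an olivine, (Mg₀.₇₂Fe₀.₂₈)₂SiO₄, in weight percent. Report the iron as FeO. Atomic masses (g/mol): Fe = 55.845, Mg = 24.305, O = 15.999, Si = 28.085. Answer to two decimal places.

Molar mass of (Mg₀.₇₂Fe₀.₂₈)₂SiO₄ = 1.44×24.305 + 0.56×55.845 + 1×28.085 + 4×15.999 = 158.353 g/mol.
Each formula unit contains 0.56 Fe, equivalent to 0.56/1 = 0.5600 mol FeO.
M(FeO) = 1×55.845 + 1×15.999 = 71.844 g/mol.
Mass of FeO per formula unit = 0.5600 × 71.844 = 40.233 g.
FeO wt% = 40.233 / 158.353 × 100 = 25.41%.

25.41 wt%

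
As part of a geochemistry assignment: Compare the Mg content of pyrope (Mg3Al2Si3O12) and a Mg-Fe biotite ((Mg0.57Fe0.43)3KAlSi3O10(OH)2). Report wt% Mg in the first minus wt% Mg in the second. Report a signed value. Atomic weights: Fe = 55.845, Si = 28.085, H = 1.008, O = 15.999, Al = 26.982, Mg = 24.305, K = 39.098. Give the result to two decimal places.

9.01 percentage points

M(Mg3Al2Si3O12) = 403.122 g/mol, so wt% Mg = 72.915/403.122 × 100 = 18.09%.
M((Mg0.57Fe0.43)3KAlSi3O10(OH)2) = 457.941 g/mol, so wt% Mg = 41.562/457.941 × 100 = 9.08%.
18.09 − 9.08 = 9.01 pp.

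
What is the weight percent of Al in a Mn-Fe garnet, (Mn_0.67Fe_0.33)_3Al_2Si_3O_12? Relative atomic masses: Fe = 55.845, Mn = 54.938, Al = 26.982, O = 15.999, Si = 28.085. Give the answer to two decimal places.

M((Mn_0.67Fe_0.33)_3Al_2Si_3O_12) = 495.919 g/mol.
Al contributes 2 × 26.982 = 53.964 g per mole.
53.964/495.919 = 0.1088 → 10.88%.

10.88 wt%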